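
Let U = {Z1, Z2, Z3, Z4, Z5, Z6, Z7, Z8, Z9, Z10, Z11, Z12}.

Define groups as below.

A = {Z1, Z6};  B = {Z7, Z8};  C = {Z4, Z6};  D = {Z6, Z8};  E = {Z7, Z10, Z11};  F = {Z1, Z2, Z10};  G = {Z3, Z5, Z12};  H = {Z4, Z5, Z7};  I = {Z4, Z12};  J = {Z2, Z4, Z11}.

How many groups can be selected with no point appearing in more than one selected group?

4

B, C, F, G are pairwise disjoint (B={Z7,Z8}; C={Z4,Z6}; F={Z1,Z2,Z10}; G={Z3,Z5,Z12}).
Every remaining group overlaps one of these, and no 5 of the listed groups are pairwise disjoint, so 4 is the maximum.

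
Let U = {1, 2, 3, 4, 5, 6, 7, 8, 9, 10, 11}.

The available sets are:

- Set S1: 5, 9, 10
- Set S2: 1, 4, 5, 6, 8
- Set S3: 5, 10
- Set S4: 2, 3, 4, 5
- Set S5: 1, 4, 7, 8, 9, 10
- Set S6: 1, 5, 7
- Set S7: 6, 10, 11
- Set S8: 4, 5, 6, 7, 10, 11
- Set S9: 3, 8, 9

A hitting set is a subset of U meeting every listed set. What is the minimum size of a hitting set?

3

Take H = {3, 5, 10}. Each listed set contains at least one of these, so H is a hitting set of size 3.
The sets S6, S7, S9 are pairwise disjoint, so any hitting set needs a separate element for each — at least 3. Hence 3 is optimal.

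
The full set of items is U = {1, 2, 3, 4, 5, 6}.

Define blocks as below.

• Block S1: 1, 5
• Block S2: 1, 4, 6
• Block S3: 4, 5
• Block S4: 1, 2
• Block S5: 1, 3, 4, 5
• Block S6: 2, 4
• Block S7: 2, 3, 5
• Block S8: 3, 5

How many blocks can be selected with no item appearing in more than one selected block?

2

S4, S8 are pairwise disjoint (S4={1,2}; S8={3,5}).
Every remaining block overlaps one of these, and no 3 of the listed blocks are pairwise disjoint, so 2 is the maximum.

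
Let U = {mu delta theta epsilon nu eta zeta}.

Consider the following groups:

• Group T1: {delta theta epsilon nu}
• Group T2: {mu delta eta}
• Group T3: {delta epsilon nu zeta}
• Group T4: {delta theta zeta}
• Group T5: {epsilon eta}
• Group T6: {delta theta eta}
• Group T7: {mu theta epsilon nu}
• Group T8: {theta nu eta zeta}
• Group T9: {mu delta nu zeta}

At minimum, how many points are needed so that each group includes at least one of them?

Take H = {delta, theta, eta}. Each listed group contains at least one of these, so H is a hitting set of size 3.
No choice of 2 points meets every group, so 3 is the minimum.

3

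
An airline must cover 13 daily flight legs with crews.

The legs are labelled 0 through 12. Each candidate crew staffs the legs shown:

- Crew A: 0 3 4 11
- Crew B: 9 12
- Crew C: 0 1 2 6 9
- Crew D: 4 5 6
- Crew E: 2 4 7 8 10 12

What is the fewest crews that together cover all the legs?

4

Take {A, C, D, E}. Their union is {0, 1, 2, 3, 4, 5, 6, 7, 8, 9, 10, 11, 12}, which is all 13 legs.
No 3 of the 5 crews cover everything (all 10 combinations miss at least one leg), so 4 is optimal.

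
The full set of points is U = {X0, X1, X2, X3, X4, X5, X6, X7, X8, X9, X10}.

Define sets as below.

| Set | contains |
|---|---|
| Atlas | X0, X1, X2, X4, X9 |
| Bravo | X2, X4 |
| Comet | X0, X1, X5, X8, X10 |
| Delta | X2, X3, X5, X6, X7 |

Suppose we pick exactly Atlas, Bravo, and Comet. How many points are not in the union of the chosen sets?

3

Union of Atlas, Bravo, Comet = {X0, X1, X2, X4, X5, X8, X9, X10}.
Not covered: X3, X6, X7 — 3 points.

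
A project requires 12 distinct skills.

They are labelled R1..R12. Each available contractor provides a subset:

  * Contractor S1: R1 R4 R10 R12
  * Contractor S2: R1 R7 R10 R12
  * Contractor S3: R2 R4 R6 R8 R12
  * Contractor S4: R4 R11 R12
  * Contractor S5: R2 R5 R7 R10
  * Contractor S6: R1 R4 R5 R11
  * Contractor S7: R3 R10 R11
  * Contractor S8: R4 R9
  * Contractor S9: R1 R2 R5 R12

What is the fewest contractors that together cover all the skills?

S2 and S3 and S5 and S7 and S8 together: S2 ∪ S3 ∪ S5 ∪ S7 ∪ S8 = {R1, R2, R3, R4, R5, R6, R7, R8, R9, R10, R11, R12} — every skill is covered.
No 4 of the 9 contractors cover everything (all 126 combinations miss at least one skill), so 5 is optimal.

5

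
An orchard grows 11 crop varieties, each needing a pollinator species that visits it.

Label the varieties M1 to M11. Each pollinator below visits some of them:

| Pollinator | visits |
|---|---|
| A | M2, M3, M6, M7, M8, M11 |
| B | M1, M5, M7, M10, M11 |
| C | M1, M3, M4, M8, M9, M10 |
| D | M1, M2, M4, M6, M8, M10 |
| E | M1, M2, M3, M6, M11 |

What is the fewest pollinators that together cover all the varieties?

Take {B, C, E}. Their union is {M1, M2, M3, M4, M5, M6, M7, M8, M9, M10, M11}, which is all 11 varieties.
Only B contains M5, so B is forced; the remaining 6 varieties need at least 2 more pollinators (each remaining pollinator adds at most 4) — so at least 3 pollinators are needed, and 3 is optimal.

3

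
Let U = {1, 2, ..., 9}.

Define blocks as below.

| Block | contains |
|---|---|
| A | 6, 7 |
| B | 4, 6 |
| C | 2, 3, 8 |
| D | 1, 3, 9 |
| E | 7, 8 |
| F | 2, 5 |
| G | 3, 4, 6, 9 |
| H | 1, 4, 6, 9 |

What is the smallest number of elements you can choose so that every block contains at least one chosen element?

The 4 elements {2, 3, 6, 7} hit every block.
The blocks B, D, E, F are pairwise disjoint, so any hitting set needs a separate element for each — at least 4. Hence 4 is optimal.

4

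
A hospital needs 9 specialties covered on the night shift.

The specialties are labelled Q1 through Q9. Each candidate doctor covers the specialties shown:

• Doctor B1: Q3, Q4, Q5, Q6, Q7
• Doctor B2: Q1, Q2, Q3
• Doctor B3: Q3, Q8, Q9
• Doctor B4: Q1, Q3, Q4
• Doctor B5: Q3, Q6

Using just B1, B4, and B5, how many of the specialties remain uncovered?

3

Union of B1, B4, B5 = {Q1, Q3, Q4, Q5, Q6, Q7}.
Not covered: Q2, Q8, Q9 — 3 specialties.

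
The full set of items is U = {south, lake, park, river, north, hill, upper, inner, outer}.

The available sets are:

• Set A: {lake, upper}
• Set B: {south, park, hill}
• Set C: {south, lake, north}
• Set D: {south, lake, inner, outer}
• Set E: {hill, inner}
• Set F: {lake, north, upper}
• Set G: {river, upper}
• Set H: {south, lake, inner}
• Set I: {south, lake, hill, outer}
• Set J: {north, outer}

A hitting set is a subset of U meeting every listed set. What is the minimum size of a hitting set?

Take T = {lake, river, hill, outer}. Each listed set contains at least one of these, so T is a hitting set of size 4.
No choice of 3 items meets every set, so 4 is the minimum.

4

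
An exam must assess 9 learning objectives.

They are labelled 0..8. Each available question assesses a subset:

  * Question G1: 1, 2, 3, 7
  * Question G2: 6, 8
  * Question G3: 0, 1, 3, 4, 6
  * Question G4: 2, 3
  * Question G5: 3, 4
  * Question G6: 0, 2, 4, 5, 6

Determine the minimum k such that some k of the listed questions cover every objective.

Take {G1, G2, G6}. Their union is {0, 1, 2, 3, 4, 5, 6, 7, 8}, which is all 9 objectives.
Only G6 contains 5, so G6 is forced; the remaining 4 objectives need at least 2 more questions (each remaining question adds at most 3) — so at least 3 questions are needed, and 3 is optimal.

3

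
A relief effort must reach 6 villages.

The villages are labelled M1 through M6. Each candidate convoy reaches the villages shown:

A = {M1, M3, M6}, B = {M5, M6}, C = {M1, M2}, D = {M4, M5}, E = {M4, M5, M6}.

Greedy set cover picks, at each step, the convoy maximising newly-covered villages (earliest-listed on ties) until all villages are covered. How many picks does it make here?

Greedy: pick A (covers 3 new) → pick D (covers 2 new) → pick C (covers 1 new). Total picks: 3.

3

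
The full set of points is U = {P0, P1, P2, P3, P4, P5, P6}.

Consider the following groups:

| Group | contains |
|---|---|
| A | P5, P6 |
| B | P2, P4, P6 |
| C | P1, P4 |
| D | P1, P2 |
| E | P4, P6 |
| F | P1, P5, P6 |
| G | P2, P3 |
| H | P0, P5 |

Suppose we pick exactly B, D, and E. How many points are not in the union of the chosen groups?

3

Union of B, D, E = {P1, P2, P4, P6}.
Not covered: P0, P3, P5 — 3 points.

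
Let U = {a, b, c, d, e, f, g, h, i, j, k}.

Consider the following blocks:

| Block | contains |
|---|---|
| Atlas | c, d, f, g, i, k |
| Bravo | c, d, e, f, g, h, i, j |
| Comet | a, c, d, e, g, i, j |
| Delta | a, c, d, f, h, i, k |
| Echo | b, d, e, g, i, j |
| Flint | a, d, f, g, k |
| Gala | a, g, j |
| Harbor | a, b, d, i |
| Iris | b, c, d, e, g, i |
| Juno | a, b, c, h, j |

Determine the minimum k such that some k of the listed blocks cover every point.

Delta and Echo together: Delta ∪ Echo = {a, b, c, d, e, f, g, h, i, j, k} — every point is covered.
No single block has all 11 points (the largest, Bravo, has 8), so 2 is optimal.

2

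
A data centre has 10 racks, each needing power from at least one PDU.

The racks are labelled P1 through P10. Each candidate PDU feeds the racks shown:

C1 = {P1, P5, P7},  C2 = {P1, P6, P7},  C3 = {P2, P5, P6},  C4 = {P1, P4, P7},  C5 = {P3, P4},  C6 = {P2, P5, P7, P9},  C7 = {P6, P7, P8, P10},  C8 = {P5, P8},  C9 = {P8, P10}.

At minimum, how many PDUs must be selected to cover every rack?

Take {C2, C5, C6, C7}. Their union is {P1, P2, P3, P4, P5, P6, P7, P8, P9, P10}, which is all 10 racks.
No 3 of the 9 PDUs cover everything (all 84 combinations miss at least one rack), so 4 is optimal.

4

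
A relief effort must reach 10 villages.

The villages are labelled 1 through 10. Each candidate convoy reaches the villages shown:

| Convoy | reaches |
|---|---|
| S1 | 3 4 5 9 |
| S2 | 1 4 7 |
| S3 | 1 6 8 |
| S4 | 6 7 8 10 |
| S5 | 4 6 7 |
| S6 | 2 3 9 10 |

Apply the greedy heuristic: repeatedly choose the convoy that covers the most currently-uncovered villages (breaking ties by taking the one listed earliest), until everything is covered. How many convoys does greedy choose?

4

Greedy: pick S1 (covers 4 new) → pick S4 (covers 4 new) → pick S2 (covers 1 new) → pick S6 (covers 1 new). Total picks: 4.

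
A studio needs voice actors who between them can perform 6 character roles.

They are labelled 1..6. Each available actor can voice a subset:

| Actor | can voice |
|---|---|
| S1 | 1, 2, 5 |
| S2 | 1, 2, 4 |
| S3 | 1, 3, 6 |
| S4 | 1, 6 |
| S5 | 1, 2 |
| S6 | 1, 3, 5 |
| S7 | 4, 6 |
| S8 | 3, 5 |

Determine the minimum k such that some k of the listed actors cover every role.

Take {S2, S3, S8}. Their union is {1, 2, 3, 4, 5, 6}, which is all 6 roles.
No 2 of the 8 actors cover everything (all 28 combinations miss at least one role), so 3 is optimal.

3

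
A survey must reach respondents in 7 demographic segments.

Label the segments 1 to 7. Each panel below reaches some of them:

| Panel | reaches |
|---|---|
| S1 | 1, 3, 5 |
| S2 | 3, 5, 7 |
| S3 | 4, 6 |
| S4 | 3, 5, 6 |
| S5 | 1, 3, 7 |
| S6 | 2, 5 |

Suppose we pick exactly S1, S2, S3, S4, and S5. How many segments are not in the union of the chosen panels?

1

Union of S1, S2, S3, S4, S5 = {1, 3, 4, 5, 6, 7}.
Not covered: 2 — 1 segment.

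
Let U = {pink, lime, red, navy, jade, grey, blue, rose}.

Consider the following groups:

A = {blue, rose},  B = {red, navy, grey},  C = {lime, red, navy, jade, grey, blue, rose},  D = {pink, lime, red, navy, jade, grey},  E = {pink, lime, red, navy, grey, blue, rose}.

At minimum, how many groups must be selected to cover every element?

C and E cover everything between them: the union {pink, lime, red, navy, jade, grey, blue, rose} is all of U.
No single group has all 8 elements (the largest, C, has 7), so 2 is optimal.

2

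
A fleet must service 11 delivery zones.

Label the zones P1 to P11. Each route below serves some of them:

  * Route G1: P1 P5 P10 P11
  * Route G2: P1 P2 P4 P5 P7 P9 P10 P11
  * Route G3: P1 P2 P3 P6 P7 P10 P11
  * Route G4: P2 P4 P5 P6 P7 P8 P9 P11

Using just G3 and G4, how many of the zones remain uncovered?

Union of G3, G4 = {P1, P2, P3, P4, P5, P6, P7, P8, P9, P10, P11} — that's every zone, so 0 are uncovered.

0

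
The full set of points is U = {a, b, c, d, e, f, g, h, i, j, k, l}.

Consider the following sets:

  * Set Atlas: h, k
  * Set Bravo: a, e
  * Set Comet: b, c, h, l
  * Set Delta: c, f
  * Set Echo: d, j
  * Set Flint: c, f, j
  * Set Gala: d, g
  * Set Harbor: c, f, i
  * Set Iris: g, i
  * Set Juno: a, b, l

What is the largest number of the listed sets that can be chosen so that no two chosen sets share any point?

Atlas, Bravo, Delta, Echo, Iris are pairwise disjoint (Atlas={h,k}; Bravo={a,e}; Delta={c,f}; Echo={d,j}; Iris={g,i}).
Every remaining set overlaps one of these, and no 6 of the listed sets are pairwise disjoint, so 5 is the maximum.

5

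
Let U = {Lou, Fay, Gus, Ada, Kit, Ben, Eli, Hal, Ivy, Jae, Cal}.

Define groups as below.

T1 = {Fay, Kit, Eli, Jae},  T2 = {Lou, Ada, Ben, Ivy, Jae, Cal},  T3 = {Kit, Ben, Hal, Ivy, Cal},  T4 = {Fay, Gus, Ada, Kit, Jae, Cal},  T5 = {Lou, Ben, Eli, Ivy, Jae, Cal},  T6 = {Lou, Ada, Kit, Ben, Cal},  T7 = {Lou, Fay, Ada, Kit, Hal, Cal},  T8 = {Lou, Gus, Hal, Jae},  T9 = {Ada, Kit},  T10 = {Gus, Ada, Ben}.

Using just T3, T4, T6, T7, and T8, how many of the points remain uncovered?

1

Union of T3, T4, T6, T7, T8 = {Lou, Fay, Gus, Ada, Kit, Ben, Hal, Ivy, Jae, Cal}.
Not covered: Eli — 1 point.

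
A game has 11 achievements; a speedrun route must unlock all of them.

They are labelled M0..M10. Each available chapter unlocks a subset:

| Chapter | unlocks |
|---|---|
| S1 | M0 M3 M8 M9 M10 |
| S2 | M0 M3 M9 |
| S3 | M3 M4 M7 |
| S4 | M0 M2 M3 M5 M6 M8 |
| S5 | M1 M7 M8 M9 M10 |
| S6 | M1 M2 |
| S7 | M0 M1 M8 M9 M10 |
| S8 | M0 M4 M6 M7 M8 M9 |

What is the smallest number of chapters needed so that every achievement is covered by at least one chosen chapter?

S4 and S5 and S8 together: S4 ∪ S5 ∪ S8 = {M0, M1, M2, M3, M4, M5, M6, M7, M8, M9, M10} — every achievement is covered.
Only S4 contains M5, so S4 is forced; the remaining 5 achievements need at least 2 more chapters (each remaining chapter adds at most 4) — so at least 3 chapters are needed, and 3 is optimal.

3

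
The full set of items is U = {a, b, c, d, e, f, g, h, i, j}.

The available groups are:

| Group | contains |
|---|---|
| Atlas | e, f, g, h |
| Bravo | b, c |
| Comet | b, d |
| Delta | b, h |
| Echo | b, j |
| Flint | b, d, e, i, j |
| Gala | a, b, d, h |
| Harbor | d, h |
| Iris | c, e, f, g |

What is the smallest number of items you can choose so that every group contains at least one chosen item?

The 3 items {b, d, g} hit every group.
The groups Echo, Harbor, Iris are pairwise disjoint, so any hitting set needs a separate item for each — at least 3. Hence 3 is optimal.

3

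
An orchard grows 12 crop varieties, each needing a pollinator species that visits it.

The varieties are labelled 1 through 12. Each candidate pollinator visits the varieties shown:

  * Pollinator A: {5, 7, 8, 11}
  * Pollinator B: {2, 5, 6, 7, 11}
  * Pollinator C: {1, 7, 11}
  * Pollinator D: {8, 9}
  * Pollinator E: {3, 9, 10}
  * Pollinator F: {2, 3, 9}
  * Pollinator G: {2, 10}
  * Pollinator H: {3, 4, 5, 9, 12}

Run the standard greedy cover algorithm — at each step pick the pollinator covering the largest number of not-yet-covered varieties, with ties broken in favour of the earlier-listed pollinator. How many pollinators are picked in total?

5

Greedy: pick B (covers 5 new) → pick H (covers 4 new) → pick A (covers 1 new) → pick C (covers 1 new) → pick E (covers 1 new). Total picks: 5.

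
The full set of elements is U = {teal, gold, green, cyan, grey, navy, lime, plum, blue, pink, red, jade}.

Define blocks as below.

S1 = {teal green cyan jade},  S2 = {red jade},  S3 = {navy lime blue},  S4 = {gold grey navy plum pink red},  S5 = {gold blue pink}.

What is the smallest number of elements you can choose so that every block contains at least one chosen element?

3

Take H = {gold, navy, jade}. Each listed block contains at least one of these, so H is a hitting set of size 3.
No choice of 2 elements meets every block, so 3 is the minimum.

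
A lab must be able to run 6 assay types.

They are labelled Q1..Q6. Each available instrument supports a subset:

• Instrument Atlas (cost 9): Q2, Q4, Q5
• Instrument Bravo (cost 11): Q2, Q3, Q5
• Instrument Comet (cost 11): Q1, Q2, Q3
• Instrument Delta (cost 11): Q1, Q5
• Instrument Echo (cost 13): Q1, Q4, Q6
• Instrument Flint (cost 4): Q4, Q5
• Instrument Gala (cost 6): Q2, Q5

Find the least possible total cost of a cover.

24

Bravo, Echo together cover every assay (Bravo ∪ Echo = {Q1, Q2, Q3, Q4, Q5, Q6}); total cost 11 + 13 = 24.
The greedy pick Flint, Comet, Echo costs 28; no covering selection beats 24.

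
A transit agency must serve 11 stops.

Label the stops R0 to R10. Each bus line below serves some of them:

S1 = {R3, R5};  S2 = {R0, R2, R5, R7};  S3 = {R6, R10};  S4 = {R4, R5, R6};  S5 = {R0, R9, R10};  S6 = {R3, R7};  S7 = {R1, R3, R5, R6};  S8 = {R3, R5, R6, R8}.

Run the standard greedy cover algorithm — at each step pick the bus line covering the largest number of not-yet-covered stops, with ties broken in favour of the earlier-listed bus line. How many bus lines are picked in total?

5

Greedy: pick S2 (covers 4 new) → pick S7 (covers 3 new) → pick S5 (covers 2 new) → pick S4 (covers 1 new) → pick S8 (covers 1 new). Total picks: 5.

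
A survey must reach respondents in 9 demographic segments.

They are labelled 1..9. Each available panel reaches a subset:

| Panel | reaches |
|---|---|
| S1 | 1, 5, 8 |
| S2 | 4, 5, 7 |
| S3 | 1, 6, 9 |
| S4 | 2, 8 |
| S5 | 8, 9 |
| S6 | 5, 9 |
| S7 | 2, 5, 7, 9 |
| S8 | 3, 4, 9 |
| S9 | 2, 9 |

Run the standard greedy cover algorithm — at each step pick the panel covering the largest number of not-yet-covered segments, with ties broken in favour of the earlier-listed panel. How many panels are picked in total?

4

Greedy: pick S7 (covers 4 new) → pick S1 (covers 2 new) → pick S8 (covers 2 new) → pick S3 (covers 1 new). Total picks: 4.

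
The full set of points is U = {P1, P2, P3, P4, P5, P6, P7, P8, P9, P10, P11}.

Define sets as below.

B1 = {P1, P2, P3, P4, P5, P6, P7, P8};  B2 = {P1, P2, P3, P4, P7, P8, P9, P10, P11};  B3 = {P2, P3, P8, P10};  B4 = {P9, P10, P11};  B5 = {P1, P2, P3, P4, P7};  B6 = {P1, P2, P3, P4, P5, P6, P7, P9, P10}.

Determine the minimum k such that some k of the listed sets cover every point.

B1 and B2 cover everything between them: the union {P1, P2, P3, P4, P5, P6, P7, P8, P9, P10, P11} is all of U.
No single set has all 11 points (the largest, B2, has 9), so 2 is optimal.

2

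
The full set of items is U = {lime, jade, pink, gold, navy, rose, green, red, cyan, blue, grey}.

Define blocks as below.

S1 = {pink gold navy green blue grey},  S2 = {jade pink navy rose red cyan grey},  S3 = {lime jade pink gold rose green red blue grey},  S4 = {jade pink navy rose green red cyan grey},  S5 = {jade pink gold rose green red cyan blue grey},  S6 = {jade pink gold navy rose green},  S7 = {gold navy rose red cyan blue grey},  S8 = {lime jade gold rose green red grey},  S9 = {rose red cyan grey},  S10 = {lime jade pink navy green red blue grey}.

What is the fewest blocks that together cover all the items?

2

S3 and S7 cover everything between them: the union {lime, jade, pink, gold, navy, rose, green, red, cyan, blue, grey} is all of U.
No single block has all 11 items (the largest, S3, has 9), so 2 is optimal.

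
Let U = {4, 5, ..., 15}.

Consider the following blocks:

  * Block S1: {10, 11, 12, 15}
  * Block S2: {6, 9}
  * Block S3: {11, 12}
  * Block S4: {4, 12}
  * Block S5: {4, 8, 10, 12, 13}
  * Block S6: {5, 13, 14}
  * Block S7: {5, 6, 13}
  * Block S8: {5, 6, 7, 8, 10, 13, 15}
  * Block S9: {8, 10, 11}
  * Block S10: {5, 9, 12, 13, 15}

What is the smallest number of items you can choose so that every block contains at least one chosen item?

4

H = {5, 6, 10, 12} meets every block (each contains at least one member of H), and |H| = 4.
The blocks S2, S4, S6, S9 are pairwise disjoint, so any hitting set needs a separate item for each — at least 4. Hence 4 is optimal.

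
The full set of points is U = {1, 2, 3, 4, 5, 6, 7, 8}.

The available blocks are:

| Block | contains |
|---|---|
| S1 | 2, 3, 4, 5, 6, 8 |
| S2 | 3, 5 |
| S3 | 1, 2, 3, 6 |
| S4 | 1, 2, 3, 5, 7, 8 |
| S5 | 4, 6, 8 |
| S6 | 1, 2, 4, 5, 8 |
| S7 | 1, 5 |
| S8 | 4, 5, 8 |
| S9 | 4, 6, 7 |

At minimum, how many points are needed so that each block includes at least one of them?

2

Take H = {5, 6}. Each listed block contains at least one of these, so H is a hitting set of size 2.
The blocks S7, S9 are pairwise disjoint, so any hitting set needs a separate point for each — at least 2. Hence 2 is optimal.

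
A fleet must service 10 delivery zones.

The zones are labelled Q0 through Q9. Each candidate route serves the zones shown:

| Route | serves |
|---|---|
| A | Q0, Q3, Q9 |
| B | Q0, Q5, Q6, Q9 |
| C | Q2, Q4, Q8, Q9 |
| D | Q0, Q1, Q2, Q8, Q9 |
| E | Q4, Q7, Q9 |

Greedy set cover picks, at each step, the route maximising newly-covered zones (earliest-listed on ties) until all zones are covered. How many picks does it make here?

4

Greedy: pick D (covers 5 new) → pick B (covers 2 new) → pick E (covers 2 new) → pick A (covers 1 new). Total picks: 4.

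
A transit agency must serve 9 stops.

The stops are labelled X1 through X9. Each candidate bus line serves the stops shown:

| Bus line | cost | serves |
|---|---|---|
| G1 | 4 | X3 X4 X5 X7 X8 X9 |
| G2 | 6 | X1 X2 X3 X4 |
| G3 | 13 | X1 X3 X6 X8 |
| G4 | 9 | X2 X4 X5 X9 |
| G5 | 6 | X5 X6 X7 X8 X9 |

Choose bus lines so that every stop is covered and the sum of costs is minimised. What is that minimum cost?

12

G2, G5 together cover every stop (G2 ∪ G5 = {X1, X2, X3, X4, X5, X6, X7, X8, X9}); total cost 6 + 6 = 12.
The greedy pick G1, G2, G5 costs 16; no covering selection beats 12.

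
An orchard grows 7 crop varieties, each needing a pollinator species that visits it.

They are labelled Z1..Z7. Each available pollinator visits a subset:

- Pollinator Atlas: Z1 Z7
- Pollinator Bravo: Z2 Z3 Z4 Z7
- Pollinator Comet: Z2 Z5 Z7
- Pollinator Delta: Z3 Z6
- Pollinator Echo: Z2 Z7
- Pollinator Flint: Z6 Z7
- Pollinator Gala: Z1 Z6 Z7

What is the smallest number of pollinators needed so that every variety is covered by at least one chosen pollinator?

Bravo and Comet and Gala together: Bravo ∪ Comet ∪ Gala = {Z1, Z2, Z3, Z4, Z5, Z6, Z7} — every variety is covered.
Only Bravo contains Z4, so Bravo is forced; the remaining 3 varieties need at least 2 more pollinators (each remaining pollinator adds at most 2) — so at least 3 pollinators are needed, and 3 is optimal.

3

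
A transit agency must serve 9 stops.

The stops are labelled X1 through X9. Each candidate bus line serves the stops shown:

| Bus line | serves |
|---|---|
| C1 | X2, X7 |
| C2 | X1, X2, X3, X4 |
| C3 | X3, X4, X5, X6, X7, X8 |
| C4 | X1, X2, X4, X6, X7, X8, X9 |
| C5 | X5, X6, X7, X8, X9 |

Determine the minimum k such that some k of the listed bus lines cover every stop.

C3 and C4 together: C3 ∪ C4 = {X1, X2, X3, X4, X5, X6, X7, X8, X9} — every stop is covered.
No single bus line has all 9 stops (the largest, C4, has 7), so 2 is optimal.

2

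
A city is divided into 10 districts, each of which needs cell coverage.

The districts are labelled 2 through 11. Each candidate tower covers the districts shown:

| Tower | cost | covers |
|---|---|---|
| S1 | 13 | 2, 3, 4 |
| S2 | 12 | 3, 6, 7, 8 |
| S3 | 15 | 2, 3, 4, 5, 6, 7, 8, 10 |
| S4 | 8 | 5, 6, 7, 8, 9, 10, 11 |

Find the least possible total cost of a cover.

S1, S4 together cover every district (S1 ∪ S4 = {2, 3, 4, 5, 6, 7, 8, 9, 10, 11}); total cost 13 + 8 = 21.
No covering selection has total cost below 21.

21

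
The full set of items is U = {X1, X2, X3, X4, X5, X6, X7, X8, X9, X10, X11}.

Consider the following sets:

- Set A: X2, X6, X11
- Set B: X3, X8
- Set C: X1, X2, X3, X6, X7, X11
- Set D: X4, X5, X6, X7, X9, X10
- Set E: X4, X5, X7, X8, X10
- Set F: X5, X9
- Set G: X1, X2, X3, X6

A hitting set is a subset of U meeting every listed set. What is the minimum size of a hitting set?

Take H = {X3, X5, X11}. Each listed set contains at least one of these, so H is a hitting set of size 3.
The sets A, B, F are pairwise disjoint, so any hitting set needs a separate item for each — at least 3. Hence 3 is optimal.

3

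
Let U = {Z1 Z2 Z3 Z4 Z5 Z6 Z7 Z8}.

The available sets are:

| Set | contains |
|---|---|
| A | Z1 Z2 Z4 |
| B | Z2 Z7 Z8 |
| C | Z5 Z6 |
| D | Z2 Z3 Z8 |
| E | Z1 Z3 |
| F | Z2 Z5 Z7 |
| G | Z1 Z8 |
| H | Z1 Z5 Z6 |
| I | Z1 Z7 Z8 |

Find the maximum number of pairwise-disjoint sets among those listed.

B, C, E are pairwise disjoint (B={Z2,Z7,Z8}; C={Z5,Z6}; E={Z1,Z3}).
Every remaining set overlaps one of these, and no 4 of the listed sets are pairwise disjoint, so 3 is the maximum.

3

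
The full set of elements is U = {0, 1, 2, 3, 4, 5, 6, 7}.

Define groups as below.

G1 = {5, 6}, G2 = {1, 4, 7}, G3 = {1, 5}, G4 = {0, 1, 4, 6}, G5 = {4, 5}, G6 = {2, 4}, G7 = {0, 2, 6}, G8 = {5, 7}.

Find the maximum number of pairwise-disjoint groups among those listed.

G5, G7 are pairwise disjoint (G5={4,5}; G7={0,2,6}).
Every remaining group overlaps one of these, and no 3 of the listed groups are pairwise disjoint, so 2 is the maximum.

2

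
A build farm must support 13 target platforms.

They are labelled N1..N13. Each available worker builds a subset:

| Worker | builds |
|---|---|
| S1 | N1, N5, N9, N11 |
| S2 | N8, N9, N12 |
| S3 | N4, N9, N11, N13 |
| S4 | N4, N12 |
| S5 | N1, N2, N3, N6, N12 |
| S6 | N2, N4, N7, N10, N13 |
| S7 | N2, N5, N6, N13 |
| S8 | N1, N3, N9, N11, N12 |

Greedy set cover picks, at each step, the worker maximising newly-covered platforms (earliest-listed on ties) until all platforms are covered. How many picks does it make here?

5

Greedy: pick S5 (covers 5 new) → pick S3 (covers 4 new) → pick S6 (covers 2 new) → pick S1 (covers 1 new) → pick S2 (covers 1 new). Total picks: 5.
(The true minimum cover uses only 4 workers, so greedy is not optimal here.)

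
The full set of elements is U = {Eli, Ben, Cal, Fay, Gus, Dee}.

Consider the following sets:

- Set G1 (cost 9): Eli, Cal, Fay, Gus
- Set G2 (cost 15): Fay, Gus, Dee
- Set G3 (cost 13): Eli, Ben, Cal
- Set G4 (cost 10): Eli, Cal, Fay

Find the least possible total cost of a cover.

28

G2, G3 together cover every element (G2 ∪ G3 = {Eli, Ben, Cal, Fay, Gus, Dee}); total cost 15 + 13 = 28.
The greedy pick G1, G3, G2 costs 37; no covering selection beats 28.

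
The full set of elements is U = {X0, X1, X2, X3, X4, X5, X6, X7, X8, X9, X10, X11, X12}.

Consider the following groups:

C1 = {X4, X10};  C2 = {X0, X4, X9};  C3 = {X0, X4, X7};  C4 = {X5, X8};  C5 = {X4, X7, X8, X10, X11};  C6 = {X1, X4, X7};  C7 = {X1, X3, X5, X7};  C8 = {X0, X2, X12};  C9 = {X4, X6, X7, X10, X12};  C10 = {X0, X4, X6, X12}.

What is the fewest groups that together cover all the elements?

5

Take {C2, C5, C7, C8, C10}. Their union is {X0, X1, X2, X3, X4, X5, X6, X7, X8, X9, X10, X11, X12}, which is all 13 elements.
No 4 of the 10 groups cover everything (all 210 combinations miss at least one element), so 5 is optimal.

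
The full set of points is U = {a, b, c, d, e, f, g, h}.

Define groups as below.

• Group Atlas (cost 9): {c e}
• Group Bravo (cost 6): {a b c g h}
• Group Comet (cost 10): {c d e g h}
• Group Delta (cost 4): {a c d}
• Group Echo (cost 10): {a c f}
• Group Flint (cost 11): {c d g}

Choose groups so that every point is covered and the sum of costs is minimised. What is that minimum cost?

Bravo, Comet, Echo together cover every point (Bravo ∪ Comet ∪ Echo = {a, b, c, d, e, f, g, h}); total cost 6 + 10 + 10 = 26.
The greedy pick Bravo, Delta, Atlas, Echo costs 29; no covering selection beats 26.

26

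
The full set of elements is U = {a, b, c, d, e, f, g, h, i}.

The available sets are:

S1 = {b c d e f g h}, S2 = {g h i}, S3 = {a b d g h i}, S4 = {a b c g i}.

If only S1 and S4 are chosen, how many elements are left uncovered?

0

Union of S1, S4 = {a, b, c, d, e, f, g, h, i} — that's every element, so 0 are uncovered.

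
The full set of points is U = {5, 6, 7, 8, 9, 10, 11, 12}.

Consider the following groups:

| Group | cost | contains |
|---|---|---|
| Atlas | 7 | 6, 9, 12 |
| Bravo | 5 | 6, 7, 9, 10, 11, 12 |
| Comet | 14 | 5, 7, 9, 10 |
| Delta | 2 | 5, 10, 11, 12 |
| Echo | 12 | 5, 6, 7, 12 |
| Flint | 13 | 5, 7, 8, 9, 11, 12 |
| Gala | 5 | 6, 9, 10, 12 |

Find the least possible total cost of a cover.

18

Flint, Gala together cover every point (Flint ∪ Gala = {5, 6, 7, 8, 9, 10, 11, 12}); total cost 13 + 5 = 18.
The greedy pick Delta, Bravo, Flint costs 20; no covering selection beats 18.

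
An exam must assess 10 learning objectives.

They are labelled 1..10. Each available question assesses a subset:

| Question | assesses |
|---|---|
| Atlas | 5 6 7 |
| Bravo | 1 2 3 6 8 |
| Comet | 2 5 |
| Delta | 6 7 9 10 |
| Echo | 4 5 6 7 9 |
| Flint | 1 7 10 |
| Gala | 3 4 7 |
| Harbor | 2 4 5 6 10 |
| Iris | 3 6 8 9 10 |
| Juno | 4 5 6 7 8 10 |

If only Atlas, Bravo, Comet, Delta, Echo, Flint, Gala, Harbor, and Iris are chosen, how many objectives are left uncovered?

0

Union of Atlas, Bravo, Comet, Delta, Echo, Flint, Gala, Harbor, Iris = {1, 2, 3, 4, 5, 6, 7, 8, 9, 10} — that's every objective, so 0 are uncovered.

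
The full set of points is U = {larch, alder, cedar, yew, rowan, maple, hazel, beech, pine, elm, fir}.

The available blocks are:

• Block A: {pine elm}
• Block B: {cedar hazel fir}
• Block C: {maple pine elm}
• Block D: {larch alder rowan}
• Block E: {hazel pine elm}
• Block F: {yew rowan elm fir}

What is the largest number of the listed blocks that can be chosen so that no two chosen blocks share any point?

3

B, C, D are pairwise disjoint (B={cedar,hazel,fir}; C={maple,pine,elm}; D={larch,alder,rowan}).
Every remaining block overlaps one of these, and no 4 of the listed blocks are pairwise disjoint, so 3 is the maximum.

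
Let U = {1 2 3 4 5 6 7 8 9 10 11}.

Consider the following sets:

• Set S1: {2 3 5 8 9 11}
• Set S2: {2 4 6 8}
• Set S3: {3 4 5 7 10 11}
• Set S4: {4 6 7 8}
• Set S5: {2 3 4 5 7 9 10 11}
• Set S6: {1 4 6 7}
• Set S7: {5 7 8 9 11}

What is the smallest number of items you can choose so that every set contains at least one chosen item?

2

H = {4, 5} meets every set (each contains at least one member of H), and |H| = 2.
The sets S1, S6 are pairwise disjoint, so any hitting set needs a separate item for each — at least 2. Hence 2 is optimal.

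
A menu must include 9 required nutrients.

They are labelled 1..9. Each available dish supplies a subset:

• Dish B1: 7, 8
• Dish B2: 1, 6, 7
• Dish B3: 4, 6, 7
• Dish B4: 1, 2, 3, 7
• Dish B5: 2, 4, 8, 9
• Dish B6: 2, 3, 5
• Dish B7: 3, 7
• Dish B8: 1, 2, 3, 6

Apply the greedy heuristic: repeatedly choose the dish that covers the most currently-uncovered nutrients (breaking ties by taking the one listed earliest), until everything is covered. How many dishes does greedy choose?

4

Greedy: pick B4 (covers 4 new) → pick B5 (covers 3 new) → pick B2 (covers 1 new) → pick B6 (covers 1 new). Total picks: 4.
(The true minimum cover uses only 3 dishes, so greedy is not optimal here.)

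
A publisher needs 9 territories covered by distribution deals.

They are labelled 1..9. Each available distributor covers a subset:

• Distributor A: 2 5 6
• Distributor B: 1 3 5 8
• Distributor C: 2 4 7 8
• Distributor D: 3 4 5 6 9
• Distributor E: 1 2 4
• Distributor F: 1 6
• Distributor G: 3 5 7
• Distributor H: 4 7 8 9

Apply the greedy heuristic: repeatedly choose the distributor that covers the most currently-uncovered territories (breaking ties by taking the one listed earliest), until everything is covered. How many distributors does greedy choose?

3

Greedy: pick D (covers 5 new) → pick C (covers 3 new) → pick B (covers 1 new). Total picks: 3.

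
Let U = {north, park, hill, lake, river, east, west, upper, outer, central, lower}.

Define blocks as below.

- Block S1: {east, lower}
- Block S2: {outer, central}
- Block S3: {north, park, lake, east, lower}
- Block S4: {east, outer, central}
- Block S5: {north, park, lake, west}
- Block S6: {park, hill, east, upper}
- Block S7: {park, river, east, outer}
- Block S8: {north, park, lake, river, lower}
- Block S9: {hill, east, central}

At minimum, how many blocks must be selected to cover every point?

4

Take {S2, S5, S6, S8}. Their union is {north, park, hill, lake, river, east, west, upper, outer, central, lower}, which is all 11 points.
Only S5 contains west, so S5 is forced; the remaining 7 points need at least 3 more blocks (each remaining block adds at most 3) — so at least 4 blocks are needed, and 4 is optimal.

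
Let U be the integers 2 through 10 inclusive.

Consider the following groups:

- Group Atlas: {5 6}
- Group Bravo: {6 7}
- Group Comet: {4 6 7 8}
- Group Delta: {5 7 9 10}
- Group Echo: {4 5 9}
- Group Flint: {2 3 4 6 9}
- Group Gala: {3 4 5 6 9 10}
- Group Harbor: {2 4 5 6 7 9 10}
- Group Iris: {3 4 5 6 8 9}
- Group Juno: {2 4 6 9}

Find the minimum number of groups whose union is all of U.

Take {Harbor, Iris}. Their union is {2, 3, 4, 5, 6, 7, 8, 9, 10}, which is all 9 elements.
No single group has all 9 elements (the largest, Harbor, has 7), so 2 is optimal.

2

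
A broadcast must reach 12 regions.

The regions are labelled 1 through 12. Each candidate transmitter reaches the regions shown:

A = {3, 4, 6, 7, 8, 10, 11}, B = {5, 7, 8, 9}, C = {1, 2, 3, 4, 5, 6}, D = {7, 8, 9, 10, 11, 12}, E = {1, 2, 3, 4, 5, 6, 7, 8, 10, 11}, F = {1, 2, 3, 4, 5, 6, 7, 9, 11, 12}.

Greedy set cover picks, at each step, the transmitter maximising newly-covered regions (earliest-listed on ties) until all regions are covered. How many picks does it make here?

2

Greedy: pick E (covers 10 new) → pick D (covers 2 new). Total picks: 2.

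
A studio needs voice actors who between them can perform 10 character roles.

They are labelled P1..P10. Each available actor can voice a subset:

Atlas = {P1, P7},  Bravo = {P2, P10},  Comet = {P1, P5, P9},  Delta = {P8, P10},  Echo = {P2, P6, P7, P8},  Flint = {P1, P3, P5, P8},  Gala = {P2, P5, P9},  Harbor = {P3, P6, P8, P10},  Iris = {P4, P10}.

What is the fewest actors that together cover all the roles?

Comet and Echo and Flint and Iris together: Comet ∪ Echo ∪ Flint ∪ Iris = {P1, P2, P3, P4, P5, P6, P7, P8, P9, P10} — every role is covered.
No 3 of the 9 actors cover everything (all 84 combinations miss at least one role), so 4 is optimal.

4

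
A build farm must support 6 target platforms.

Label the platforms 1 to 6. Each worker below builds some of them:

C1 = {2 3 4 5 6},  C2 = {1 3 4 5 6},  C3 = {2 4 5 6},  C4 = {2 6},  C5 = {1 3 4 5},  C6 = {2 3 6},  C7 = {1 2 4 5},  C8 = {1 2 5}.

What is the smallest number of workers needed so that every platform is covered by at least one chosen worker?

Take {C4, C5}. Their union is {1, 2, 3, 4, 5, 6}, which is all 6 platforms.
No single worker has all 6 platforms (the largest, C1, has 5), so 2 is optimal.

2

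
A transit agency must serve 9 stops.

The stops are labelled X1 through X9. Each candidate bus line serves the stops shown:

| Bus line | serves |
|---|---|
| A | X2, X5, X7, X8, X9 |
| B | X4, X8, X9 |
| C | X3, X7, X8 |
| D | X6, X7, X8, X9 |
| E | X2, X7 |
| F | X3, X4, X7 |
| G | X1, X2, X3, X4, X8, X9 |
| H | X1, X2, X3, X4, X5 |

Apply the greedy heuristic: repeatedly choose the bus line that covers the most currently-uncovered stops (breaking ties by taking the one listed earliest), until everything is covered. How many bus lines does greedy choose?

3

Greedy: pick G (covers 6 new) → pick A (covers 2 new) → pick D (covers 1 new). Total picks: 3.
(The true minimum cover uses only 2 bus lines, so greedy is not optimal here.)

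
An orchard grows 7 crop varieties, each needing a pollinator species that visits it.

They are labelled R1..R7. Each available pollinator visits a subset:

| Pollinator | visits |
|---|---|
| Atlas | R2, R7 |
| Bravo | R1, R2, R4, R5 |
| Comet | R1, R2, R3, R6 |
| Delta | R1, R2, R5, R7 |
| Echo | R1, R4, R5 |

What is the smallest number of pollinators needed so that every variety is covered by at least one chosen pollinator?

Bravo and Comet and Delta together: Bravo ∪ Comet ∪ Delta = {R1, R2, R3, R4, R5, R6, R7} — every variety is covered.
Only Comet contains R3, so Comet is forced; the remaining 3 varieties need at least 2 more pollinators (each remaining pollinator adds at most 2) — so at least 3 pollinators are needed, and 3 is optimal.

3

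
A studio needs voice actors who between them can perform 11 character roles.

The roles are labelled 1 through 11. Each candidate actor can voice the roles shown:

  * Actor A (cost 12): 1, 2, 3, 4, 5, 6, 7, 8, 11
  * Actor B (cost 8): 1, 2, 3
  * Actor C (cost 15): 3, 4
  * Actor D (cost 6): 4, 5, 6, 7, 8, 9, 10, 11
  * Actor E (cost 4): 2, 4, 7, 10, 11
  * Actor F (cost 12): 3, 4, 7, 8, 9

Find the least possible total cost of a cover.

B, D together cover every role (B ∪ D = {1, 2, 3, 4, 5, 6, 7, 8, 9, 10, 11}); total cost 8 + 6 = 14.
No covering selection has total cost below 14.

14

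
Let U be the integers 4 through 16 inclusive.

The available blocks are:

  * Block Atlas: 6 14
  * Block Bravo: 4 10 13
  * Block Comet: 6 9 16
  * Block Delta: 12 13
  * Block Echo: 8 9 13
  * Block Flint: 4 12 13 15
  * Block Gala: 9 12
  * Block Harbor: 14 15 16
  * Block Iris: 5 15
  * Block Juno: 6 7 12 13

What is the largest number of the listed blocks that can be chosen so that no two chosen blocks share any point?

4

Atlas, Bravo, Gala, Iris are pairwise disjoint (Atlas={6,14}; Bravo={4,10,13}; Gala={9,12}; Iris={5,15}).
Every remaining block overlaps one of these, and no 5 of the listed blocks are pairwise disjoint, so 4 is the maximum.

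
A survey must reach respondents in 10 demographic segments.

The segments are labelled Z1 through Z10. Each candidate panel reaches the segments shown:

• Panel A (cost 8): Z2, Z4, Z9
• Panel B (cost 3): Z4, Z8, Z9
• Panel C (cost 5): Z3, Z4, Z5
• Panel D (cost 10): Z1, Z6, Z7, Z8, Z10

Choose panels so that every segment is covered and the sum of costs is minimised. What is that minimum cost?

23

A, C, D together cover every segment (A ∪ C ∪ D = {Z1, Z2, Z3, Z4, Z5, Z6, Z7, Z8, Z9, Z10}); total cost 8 + 5 + 10 = 23.
The greedy pick B, C, D, A costs 26; no covering selection beats 23.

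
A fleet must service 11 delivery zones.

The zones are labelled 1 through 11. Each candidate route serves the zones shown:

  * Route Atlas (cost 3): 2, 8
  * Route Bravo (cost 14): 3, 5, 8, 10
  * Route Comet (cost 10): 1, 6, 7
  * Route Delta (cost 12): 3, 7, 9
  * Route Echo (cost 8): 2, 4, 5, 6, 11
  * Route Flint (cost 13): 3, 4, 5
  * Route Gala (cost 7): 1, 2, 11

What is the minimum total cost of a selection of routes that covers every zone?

Bravo, Delta, Echo, Gala together cover every zone (Bravo ∪ Delta ∪ Echo ∪ Gala = {1, 2, 3, 4, 5, 6, 7, 8, 9, 10, 11}); total cost 14 + 12 + 8 + 7 = 41.
The greedy pick Atlas, Echo, Delta, Gala, Bravo costs 44; no covering selection beats 41.

41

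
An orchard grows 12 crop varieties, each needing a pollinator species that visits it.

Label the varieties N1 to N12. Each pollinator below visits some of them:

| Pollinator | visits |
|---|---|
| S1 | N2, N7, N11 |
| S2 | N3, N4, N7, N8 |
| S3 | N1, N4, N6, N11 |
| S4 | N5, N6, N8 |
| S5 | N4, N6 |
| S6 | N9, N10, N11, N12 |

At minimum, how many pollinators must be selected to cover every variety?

S1 and S2 and S3 and S4 and S6 together: S1 ∪ S2 ∪ S3 ∪ S4 ∪ S6 = {N1, N2, N3, N4, N5, N6, N7, N8, N9, N10, N11, N12} — every variety is covered.
No 4 of the 6 pollinators cover everything (all 15 combinations miss at least one variety), so 5 is optimal.

5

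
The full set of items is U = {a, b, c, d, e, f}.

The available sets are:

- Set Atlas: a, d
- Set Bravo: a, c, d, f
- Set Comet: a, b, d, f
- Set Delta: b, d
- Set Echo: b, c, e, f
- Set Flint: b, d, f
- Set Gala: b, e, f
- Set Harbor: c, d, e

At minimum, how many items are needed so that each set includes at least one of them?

The 2 items {d, e} hit every set.
The sets Atlas, Gala are pairwise disjoint, so any hitting set needs a separate item for each — at least 2. Hence 2 is optimal.

2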